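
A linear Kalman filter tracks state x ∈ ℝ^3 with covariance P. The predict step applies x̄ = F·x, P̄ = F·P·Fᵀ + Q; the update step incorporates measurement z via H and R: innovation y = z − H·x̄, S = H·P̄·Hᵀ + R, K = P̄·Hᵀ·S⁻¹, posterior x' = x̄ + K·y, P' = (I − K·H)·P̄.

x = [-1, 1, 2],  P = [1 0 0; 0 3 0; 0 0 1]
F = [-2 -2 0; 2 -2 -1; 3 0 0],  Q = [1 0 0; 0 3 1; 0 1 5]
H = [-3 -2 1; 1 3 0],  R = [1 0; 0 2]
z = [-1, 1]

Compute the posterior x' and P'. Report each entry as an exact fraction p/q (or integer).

x' = [2675/4568, 159/4568, 1707/2284]
P' = [18545/27408 -8435/27408 5123/4568; -8435/27408 9497/27408 -633/4568; 5123/4568 -633/4568 7727/2284]

x̄ = F·x = [0, -6, -3]
P̄ = F·P·Fᵀ + Q = [17 8 -6; 8 20 7; -6 7 14]
y = z − H·x̄ = [-10, 19]
S = H·P̄·Hᵀ + R = [352 -244; -244 247]
K = P̄·Hᵀ·S⁻¹ = [-8027/27408 -845/6852; 2513/27408 2507/6852; 1351/4568 403/1142]
x' = x̄ + K·y = [2675/4568, 159/4568, 1707/2284]
P' = (I − K·H)·P̄ = [18545/27408 -8435/27408 5123/4568; -8435/27408 9497/27408 -633/4568; 5123/4568 -633/4568 7727/2284]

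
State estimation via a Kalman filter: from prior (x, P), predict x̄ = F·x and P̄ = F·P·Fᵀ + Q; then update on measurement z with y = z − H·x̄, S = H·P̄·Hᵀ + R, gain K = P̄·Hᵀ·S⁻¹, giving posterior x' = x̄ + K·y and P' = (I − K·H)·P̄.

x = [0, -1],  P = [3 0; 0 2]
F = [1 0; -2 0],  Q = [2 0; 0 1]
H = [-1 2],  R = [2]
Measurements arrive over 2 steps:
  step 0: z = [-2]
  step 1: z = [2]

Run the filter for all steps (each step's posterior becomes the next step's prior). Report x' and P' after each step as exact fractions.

step 0: x̄ = F·x = [0, 0]
step 0: P̄ = F·P·Fᵀ + Q = [5 -6; -6 13]
step 0: y = z − H·x̄ = [-2]
step 0: S = H·P̄·Hᵀ + R = [83]
step 0: K = P̄·Hᵀ·S⁻¹ = [-17/83; 32/83]
step 0: x' = x̄ + K·y = [34/83, -64/83]
step 0: P' = (I − K·H)·P̄ = [126/83 46/83; 46/83 55/83]
step 1: x̄ = F·x = [34/83, -68/83]
step 1: P̄ = F·P·Fᵀ + Q = [292/83 -252/83; -252/83 587/83]
step 1: y = z − H·x̄ = [336/83]
step 1: S = H·P̄·Hᵀ + R = [3814/83]
step 1: K = P̄·Hᵀ·S⁻¹ = [-398/1907; 713/1907]
step 1: x' = x̄ + K·y = [-830/1907, 1324/1907]
step 1: P' = (I − K·H)·P̄ = [2892/1907 1048/1907; 1048/1907 1237/1907]

step 0: x' = [34/83, -64/83], P' = [126/83 46/83; 46/83 55/83]
step 1: x' = [-830/1907, 1324/1907], P' = [2892/1907 1048/1907; 1048/1907 1237/1907]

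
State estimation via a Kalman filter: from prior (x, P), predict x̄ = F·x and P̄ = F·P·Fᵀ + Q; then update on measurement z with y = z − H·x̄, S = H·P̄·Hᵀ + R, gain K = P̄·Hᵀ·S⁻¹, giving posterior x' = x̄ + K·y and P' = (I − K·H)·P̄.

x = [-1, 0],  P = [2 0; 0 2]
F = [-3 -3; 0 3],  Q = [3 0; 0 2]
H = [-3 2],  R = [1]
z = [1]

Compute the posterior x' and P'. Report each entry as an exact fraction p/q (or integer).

x' = [23/36, 235/162]
P' = [23/8 151/36; 151/36 1031/162]

x̄ = F·x = [3, 0]
P̄ = F·P·Fᵀ + Q = [39 -18; -18 20]
y = z − H·x̄ = [10]
S = H·P̄·Hᵀ + R = [648]
K = P̄·Hᵀ·S⁻¹ = [-17/72; 47/324]
x' = x̄ + K·y = [23/36, 235/162]
P' = (I − K·H)·P̄ = [23/8 151/36; 151/36 1031/162]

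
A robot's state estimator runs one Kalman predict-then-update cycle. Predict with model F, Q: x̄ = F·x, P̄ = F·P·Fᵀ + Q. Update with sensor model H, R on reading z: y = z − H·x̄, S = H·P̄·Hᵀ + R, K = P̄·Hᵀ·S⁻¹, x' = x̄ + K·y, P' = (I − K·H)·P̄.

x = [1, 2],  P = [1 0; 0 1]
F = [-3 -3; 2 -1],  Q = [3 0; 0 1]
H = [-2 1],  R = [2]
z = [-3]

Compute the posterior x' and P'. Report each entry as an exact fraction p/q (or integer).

x̄ = F·x = [-9, 0]
P̄ = F·P·Fᵀ + Q = [21 -3; -3 6]
y = z − H·x̄ = [-21]
S = H·P̄·Hᵀ + R = [104]
K = P̄·Hᵀ·S⁻¹ = [-45/104; 3/26]
x' = x̄ + K·y = [9/104, -63/26]
P' = (I − K·H)·P̄ = [159/104 57/26; 57/26 60/13]

x' = [9/104, -63/26]
P' = [159/104 57/26; 57/26 60/13]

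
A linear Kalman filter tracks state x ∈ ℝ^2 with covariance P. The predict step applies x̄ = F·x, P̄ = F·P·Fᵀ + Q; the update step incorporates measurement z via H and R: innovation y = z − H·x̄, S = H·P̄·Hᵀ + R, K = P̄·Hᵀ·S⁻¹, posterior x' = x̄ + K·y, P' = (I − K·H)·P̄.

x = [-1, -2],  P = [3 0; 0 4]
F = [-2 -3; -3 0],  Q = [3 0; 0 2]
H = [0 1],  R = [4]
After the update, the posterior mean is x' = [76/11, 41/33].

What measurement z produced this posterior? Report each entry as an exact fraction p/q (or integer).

z = [1]

x̄ = F·x = [8, 3]
P̄ = F·P·Fᵀ + Q = [51 18; 18 29]
S = H·P̄·Hᵀ + R = [33]
K = P̄·Hᵀ·S⁻¹ = [6/11; 29/33]
x' − x̄ = [-12/11, -58/33] = K·y
y = (KᵀK)⁻¹·Kᵀ·(x' − x̄) = [-2]
z = y + H·x̄ = [-2] + [3] = [1]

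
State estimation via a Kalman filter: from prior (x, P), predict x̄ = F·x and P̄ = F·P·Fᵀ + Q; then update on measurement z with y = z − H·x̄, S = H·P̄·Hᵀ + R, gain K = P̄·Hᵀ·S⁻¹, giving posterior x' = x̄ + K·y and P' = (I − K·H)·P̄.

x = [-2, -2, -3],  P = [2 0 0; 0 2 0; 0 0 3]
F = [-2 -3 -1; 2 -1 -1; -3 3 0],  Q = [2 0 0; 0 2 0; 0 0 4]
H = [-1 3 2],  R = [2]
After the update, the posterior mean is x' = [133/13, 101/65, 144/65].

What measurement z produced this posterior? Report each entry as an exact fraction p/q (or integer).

x̄ = F·x = [13, 1, 0]
P̄ = F·P·Fᵀ + Q = [31 1 -6; 1 15 -18; -6 -18 40]
S = H·P̄·Hᵀ + R = [130]
K = P̄·Hᵀ·S⁻¹ = [-4/13; 4/65; 16/65]
x' − x̄ = [-36/13, 36/65, 144/65] = K·y
y = (KᵀK)⁻¹·Kᵀ·(x' − x̄) = [9]
z = y + H·x̄ = [9] + [-10] = [-1]

z = [-1]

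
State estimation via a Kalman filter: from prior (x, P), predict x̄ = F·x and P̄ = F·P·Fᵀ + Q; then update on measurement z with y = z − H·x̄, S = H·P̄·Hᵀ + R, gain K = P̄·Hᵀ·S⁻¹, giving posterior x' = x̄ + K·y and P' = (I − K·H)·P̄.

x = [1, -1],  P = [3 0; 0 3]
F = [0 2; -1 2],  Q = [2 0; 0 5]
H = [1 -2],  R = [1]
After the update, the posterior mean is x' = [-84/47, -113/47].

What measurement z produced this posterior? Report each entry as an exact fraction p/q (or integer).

x̄ = F·x = [-2, -3]
P̄ = F·P·Fᵀ + Q = [14 12; 12 20]
S = H·P̄·Hᵀ + R = [47]
K = P̄·Hᵀ·S⁻¹ = [-10/47; -28/47]
x' − x̄ = [10/47, 28/47] = K·y
y = (KᵀK)⁻¹·Kᵀ·(x' − x̄) = [-1]
z = y + H·x̄ = [-1] + [4] = [3]

z = [3]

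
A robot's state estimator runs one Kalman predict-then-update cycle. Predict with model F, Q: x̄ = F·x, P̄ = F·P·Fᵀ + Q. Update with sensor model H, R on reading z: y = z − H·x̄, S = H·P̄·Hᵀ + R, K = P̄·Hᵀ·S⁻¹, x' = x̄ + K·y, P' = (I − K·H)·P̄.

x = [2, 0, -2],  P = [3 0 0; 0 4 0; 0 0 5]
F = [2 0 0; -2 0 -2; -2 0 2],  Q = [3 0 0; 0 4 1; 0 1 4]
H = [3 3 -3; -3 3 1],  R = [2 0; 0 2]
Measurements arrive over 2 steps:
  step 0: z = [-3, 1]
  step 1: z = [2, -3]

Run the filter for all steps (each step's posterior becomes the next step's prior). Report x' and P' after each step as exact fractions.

step 0: x' = [-17588/42277, -9069/42277, 14431/42277], P' = [234609/169108 27036/42277 168753/84554; 27036/42277 18229/42277 42266/42277; 168753/84554 42266/42277 131706/42277]
step 1: x' = [244257470/301204009, -49488860/301204009, 11939177/301204009], P' = [388669824/301204009 177038805/301204009 551455773/301204009; 177038805/301204009 364704895/903612027 823872736/903612027; 551455773/301204009 823872736/903612027 2561421799/903612027]

step 0: x̄ = F·x = [4, 0, -8]
step 0: P̄ = F·P·Fᵀ + Q = [15 -12 -12; -12 36 -7; -12 -7 36]
step 0: y = z − H·x̄ = [-39, 21]
step 0: S = H·P̄·Hᵀ + R = [911 -21; -21 743]
step 0: K = P̄·Hᵀ·S⁻¹ = [15741/338216 -41889/338216; 8997/84554 15845/84554; -30381/169108 10749/169108]
step 0: x' = x̄ + K·y = [-17588/42277, -9069/42277, 14431/42277]
step 0: P' = (I − K·H)·P̄ = [234609/169108 27036/42277 168753/84554; 27036/42277 18229/42277 42266/42277; 168753/84554 42266/42277 131706/42277]
step 1: x̄ = F·x = [-35176/42277, 6314/42277, 64038/42277]
step 1: P̄ = F·P·Fᵀ + Q = [361440/42277 -572115/42277 102897/42277; -572115/42277 1605553/42277 -249938/42277; 102897/42277 -249938/42277 255529/42277]
step 1: y = z − H·x̄ = [363254/42277, -315339/42277]
step 1: S = H·P̄·Hᵀ + R = [12435920/42277 13164822/42277; 13164822/42277 26224080/42277]
step 1: K = P̄·Hᵀ·S⁻¹ = [21379284/301204009 -41718642/301204009; 35974287/301204009 162319088/903612027; -41590872/301204009 34969025/903612027]
step 1: x' = x̄ + K·y = [244257470/301204009, -49488860/301204009, 11939177/301204009]
step 1: P' = (I − K·H)·P̄ = [388669824/301204009 177038805/301204009 551455773/301204009; 177038805/301204009 364704895/903612027 823872736/903612027; 551455773/301204009 823872736/903612027 2561421799/903612027]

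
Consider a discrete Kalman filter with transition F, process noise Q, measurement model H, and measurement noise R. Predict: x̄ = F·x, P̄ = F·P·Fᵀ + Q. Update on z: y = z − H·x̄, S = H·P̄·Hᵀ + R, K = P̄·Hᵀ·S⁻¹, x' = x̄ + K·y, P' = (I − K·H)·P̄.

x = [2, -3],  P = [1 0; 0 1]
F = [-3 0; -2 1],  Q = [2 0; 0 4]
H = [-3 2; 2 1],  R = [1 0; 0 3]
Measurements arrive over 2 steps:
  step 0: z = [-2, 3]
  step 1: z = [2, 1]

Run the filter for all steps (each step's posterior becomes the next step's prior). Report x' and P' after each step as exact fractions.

step 0: x' = [727/839, 196/839], P' = [213/839 513/1678; 513/1678 495/839]
step 1: x' = [-947586/3609625, 2103787/3609625], P' = [846397/3609625 994726/3609625; 994726/3609625 1959583/3609625]

step 0: x̄ = F·x = [-6, -7]
step 0: P̄ = F·P·Fᵀ + Q = [11 6; 6 9]
step 0: y = z − H·x̄ = [-6, 22]
step 0: S = H·P̄·Hᵀ + R = [64 -42; -42 80]
step 0: K = P̄·Hᵀ·S⁻¹ = [-126/839 455/1678; 441/1678 336/839]
step 0: x' = x̄ + K·y = [727/839, 196/839]
step 0: P' = (I − K·H)·P̄ = [213/839 513/1678; 513/1678 495/839]
step 1: x̄ = F·x = [-2181/839, -1258/839]
step 1: P̄ = F·P·Fᵀ + Q = [3595/839 1017/1678; 1017/1678 3677/839]
step 1: y = z − H·x̄ = [-2349/839, 6459/839]
step 1: S = H·P̄·Hᵀ + R = [41800/839 -27415/1678; -27415/1678 22608/839]
step 1: K = P̄·Hᵀ·S⁻¹ = [-549739/3609625 179168/721925; 934988/3609625 263269/721925]
step 1: x' = x̄ + K·y = [-947586/3609625, 2103787/3609625]
step 1: P' = (I − K·H)·P̄ = [846397/3609625 994726/3609625; 994726/3609625 1959583/3609625]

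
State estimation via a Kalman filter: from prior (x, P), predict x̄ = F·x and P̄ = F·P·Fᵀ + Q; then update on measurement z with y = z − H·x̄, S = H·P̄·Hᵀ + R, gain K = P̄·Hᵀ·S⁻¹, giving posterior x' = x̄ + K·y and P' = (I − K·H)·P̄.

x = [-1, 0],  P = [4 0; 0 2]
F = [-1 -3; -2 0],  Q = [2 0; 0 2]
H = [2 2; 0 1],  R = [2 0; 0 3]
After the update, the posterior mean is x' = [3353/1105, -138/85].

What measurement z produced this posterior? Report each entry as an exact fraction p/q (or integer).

x̄ = F·x = [1, 2]
P̄ = F·P·Fᵀ + Q = [24 8; 8 18]
S = H·P̄·Hᵀ + R = [234 52; 52 21]
K = P̄·Hᵀ·S⁻¹ = [464/1105 -56/85; 6/85 58/85]
x' − x̄ = [2248/1105, -308/85] = K·y
y = (KᵀK)⁻¹·Kᵀ·(x' − x̄) = [-3, -5]
z = y + H·x̄ = [-3, -5] + [6, 2] = [3, -3]

z = [3, -3]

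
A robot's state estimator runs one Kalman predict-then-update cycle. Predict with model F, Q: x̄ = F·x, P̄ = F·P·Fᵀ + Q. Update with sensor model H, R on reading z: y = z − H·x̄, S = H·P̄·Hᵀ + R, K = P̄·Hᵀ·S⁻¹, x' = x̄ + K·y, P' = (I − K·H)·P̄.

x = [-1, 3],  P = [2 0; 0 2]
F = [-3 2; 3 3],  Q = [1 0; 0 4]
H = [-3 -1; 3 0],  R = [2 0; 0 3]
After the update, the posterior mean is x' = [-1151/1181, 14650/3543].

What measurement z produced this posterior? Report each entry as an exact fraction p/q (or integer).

z = [-1, -3]

x̄ = F·x = [9, 6]
P̄ = F·P·Fᵀ + Q = [27 -6; -6 40]
S = H·P̄·Hᵀ + R = [249 -225; -225 246]
K = P̄·Hᵀ·S⁻¹ = [-25/1181 366/1181; -3154/3543 -1048/1181]
x' − x̄ = [-11780/1181, -6608/3543] = K·y
y = (KᵀK)⁻¹·Kᵀ·(x' − x̄) = [32, -30]
z = y + H·x̄ = [32, -30] + [-33, 27] = [-1, -3]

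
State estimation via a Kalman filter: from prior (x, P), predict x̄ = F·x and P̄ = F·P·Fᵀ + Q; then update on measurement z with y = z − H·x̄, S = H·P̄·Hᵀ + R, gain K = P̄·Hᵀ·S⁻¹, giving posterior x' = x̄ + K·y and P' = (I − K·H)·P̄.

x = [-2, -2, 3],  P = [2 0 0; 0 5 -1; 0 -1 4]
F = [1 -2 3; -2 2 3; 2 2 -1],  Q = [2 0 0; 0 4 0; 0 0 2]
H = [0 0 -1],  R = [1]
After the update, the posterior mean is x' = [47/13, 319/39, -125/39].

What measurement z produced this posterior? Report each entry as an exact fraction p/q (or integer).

x̄ = F·x = [11, 9, -11]
P̄ = F·P·Fᵀ + Q = [72 12 -36; 12 56 -4; -36 -4 38]
S = H·P̄·Hᵀ + R = [39]
K = P̄·Hᵀ·S⁻¹ = [12/13; 4/39; -38/39]
x' − x̄ = [-96/13, -32/39, 304/39] = K·y
y = (KᵀK)⁻¹·Kᵀ·(x' − x̄) = [-8]
z = y + H·x̄ = [-8] + [11] = [3]

z = [3]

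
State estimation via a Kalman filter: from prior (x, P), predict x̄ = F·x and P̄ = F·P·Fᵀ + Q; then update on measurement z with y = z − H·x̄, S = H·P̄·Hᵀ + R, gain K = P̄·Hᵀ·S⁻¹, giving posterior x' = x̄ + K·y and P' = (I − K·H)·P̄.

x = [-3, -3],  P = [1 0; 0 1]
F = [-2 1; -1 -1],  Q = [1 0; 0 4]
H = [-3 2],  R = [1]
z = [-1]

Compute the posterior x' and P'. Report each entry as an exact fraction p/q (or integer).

x̄ = F·x = [3, 6]
P̄ = F·P·Fᵀ + Q = [6 1; 1 6]
y = z − H·x̄ = [-4]
S = H·P̄·Hᵀ + R = [67]
K = P̄·Hᵀ·S⁻¹ = [-16/67; 9/67]
x' = x̄ + K·y = [265/67, 366/67]
P' = (I − K·H)·P̄ = [146/67 211/67; 211/67 321/67]

x' = [265/67, 366/67]
P' = [146/67 211/67; 211/67 321/67]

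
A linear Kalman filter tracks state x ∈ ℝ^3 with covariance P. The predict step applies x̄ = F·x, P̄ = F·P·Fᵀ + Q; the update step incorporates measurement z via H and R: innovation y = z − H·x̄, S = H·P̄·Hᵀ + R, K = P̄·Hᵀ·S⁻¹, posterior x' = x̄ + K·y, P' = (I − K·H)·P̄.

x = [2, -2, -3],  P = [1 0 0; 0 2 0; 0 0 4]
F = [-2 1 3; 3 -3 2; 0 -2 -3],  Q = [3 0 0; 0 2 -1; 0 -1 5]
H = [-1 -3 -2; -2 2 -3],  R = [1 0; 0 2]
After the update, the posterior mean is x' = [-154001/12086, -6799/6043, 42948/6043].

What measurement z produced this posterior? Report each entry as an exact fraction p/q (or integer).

z = [2, 2]

x̄ = F·x = [-15, 6, 13]
P̄ = F·P·Fᵀ + Q = [45 12 -40; 12 45 -13; -40 -13 49]
S = H·P̄·Hᵀ + R = [403 -183; -183 383]
K = P̄·Hᵀ·S⁻¹ = [9499/120860 21579/120860; -6782/30215 5043/30215; -6074/30215 -10239/30215]
x' − x̄ = [27289/12086, -43057/6043, -35611/6043] = K·y
y = (KᵀK)⁻¹·Kᵀ·(x' − x̄) = [31, -1]
z = y + H·x̄ = [31, -1] + [-29, 3] = [2, 2]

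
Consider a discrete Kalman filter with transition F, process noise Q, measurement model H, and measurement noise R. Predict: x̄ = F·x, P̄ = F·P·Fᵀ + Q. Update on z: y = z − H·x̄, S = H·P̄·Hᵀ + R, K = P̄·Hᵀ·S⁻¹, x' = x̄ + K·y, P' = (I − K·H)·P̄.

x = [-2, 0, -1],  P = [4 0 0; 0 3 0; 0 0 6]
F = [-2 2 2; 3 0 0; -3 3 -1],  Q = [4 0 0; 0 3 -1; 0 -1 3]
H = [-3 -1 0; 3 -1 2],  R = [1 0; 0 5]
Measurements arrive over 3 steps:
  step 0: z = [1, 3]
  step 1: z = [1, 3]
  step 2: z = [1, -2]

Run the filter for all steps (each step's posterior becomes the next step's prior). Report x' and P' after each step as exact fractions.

step 0: x' = [40690/269159, -402874/269159, 162839/269159], P' = [257032/269159 -700716/269159 -689466/269159; -700716/269159 2158679/269159 1992521/269159; -689466/269159 1992521/269159 2225802/269159]
step 1: x' = [14097526638/37798539169, -72598209450/37798539169, -12756144471/37798539169], P' = [10942541512/37798539169 -22699239688/37798539169 -22443254422/37798539169; -22699239688/37798539169 74564383645/37798539169 56817148957/37798539169; -22443254422/37798539169 56817148957/37798539169 91806730914/37798539169]
step 2: x' = [-244251421142/27694120035145, -1166345999298841/1301623641651815, -2121506896395732/1301623641651815], P' = [7890712405048/27694120035145 -16280613831728/27694120035145 -16005409538846/27694120035145; -16280613831728/27694120035145 2521729868615771/1301623641651815 1898341827363167/1301623641651815; -16005409538846/27694120035145 1898341827363167/1301623641651815 3086252113547154/1301623641651815]

step 0: x̄ = F·x = [2, -6, 7]
step 0: P̄ = F·P·Fᵀ + Q = [56 -24 30; -24 39 -37; 30 -37 72]
step 0: y = z − H·x̄ = [1, -23]
step 0: S = H·P̄·Hᵀ + R = [400 -571; -571 1488]
step 0: K = P̄·Hᵀ·S⁻¹ = [-70380/269159 18576/269159; -56531/269159 -55157/269159; 75877/269159 78137/269159]
step 0: x' = x̄ + K·y = [40690/269159, -402874/269159, 162839/269159]
step 0: P' = (I − K·H)·P̄ = [257032/269159 -700716/269159 -689466/269159; -700716/269159 2158679/269159 1992521/269159; -689466/269159 1992521/269159 2225802/269159]
step 1: x̄ = F·x = [-561450/269159, 122070/269159, -1493531/269159]
step 1: P̄ = F·P·Fᵀ + Q = [46704312/269159 -9883284/269159 29179202/269159; -9883284/269159 3120765/269159 -6820493/269159; 29179202/269159 -6820493/269159 21295644/269159]
step 1: y = z − H·x̄ = [-1293121/269159, 5600959/269159]
step 1: S = H·P̄·Hᵀ + R = [364429028/269159 -578652269/269159; -578652269/269159 946720044/269159]
step 1: K = P̄·Hᵀ·S⁻¹ = [-10128384848/37798539169 2128071076/37798539169; -6466664581/37798539169 -5805560959/37798539169; 10512614309/37798539169 11893309921/37798539169]
step 1: x' = x̄ + K·y = [14097526638/37798539169, -72598209450/37798539169, -12756144471/37798539169]
step 1: P' = (I − K·H)·P̄ = [10942541512/37798539169 -22699239688/37798539169 -22443254422/37798539169; -22699239688/37798539169 74564383645/37798539169 56817148957/37798539169; -22443254422/37798539169 56817148957/37798539169 91806730914/37798539169]
step 2: x̄ = F·x = [-198903761118/37798539169, 42292579914/37798539169, -247331063793/37798539169]
step 2: P̄ = F·P·Fᵀ + Q = [1676125925496/37798539169 -336510213732/37798539169 918860578886/37798539169; -336510213732/37798539169 211878491115/37798539169 -273244806703/37798539169; 918860578886/37798539169 -273244806703/37798539169 907788568944/37798539169]
step 2: y = z − H·x̄ = [-516620164271/37798539169, 1058068912516/37798539169]
step 2: S = H·P̄·Hᵀ + R = [13315749077356/37798539169 -19839928698259/37798539169; -19839928698259/37798539169 33255526248036/37798539169]
step 2: K = P̄·Hᵀ·S⁻¹ = [-7391523383416/27694120035145 1588386393836/27694120035145; -226163318342123/1301623641651815 -204122552832617/1301623641651815; 358420917614119/1301623641651815 403479930950771/1301623641651815]
step 2: x' = x̄ + K·y = [-244251421142/27694120035145, -1166345999298841/1301623641651815, -2121506896395732/1301623641651815]
step 2: P' = (I − K·H)·P̄ = [7890712405048/27694120035145 -16280613831728/27694120035145 -16005409538846/27694120035145; -16280613831728/27694120035145 2521729868615771/1301623641651815 1898341827363167/1301623641651815; -16005409538846/27694120035145 1898341827363167/1301623641651815 3086252113547154/1301623641651815]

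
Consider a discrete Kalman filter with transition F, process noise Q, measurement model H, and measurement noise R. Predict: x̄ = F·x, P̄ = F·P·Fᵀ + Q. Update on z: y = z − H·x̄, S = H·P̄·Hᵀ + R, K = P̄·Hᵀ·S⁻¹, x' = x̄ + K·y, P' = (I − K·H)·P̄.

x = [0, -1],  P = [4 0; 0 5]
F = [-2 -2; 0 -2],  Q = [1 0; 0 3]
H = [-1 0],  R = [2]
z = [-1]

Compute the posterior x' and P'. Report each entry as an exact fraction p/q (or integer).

x̄ = F·x = [2, 2]
P̄ = F·P·Fᵀ + Q = [37 20; 20 23]
y = z − H·x̄ = [1]
S = H·P̄·Hᵀ + R = [39]
K = P̄·Hᵀ·S⁻¹ = [-37/39; -20/39]
x' = x̄ + K·y = [41/39, 58/39]
P' = (I − K·H)·P̄ = [74/39 40/39; 40/39 497/39]

x' = [41/39, 58/39]
P' = [74/39 40/39; 40/39 497/39]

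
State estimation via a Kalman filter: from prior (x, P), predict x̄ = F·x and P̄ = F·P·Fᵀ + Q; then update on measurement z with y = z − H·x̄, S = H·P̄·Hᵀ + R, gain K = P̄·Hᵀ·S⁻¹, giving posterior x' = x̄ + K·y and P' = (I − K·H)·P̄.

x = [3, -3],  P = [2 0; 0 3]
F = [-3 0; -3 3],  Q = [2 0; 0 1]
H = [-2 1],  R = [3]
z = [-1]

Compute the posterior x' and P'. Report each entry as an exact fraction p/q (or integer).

x' = [-491/57, -1036/57]
P' = [656/57 1246/57; 1246/57 2522/57]

x̄ = F·x = [-9, -18]
P̄ = F·P·Fᵀ + Q = [20 18; 18 46]
y = z − H·x̄ = [-1]
S = H·P̄·Hᵀ + R = [57]
K = P̄·Hᵀ·S⁻¹ = [-22/57; 10/57]
x' = x̄ + K·y = [-491/57, -1036/57]
P' = (I − K·H)·P̄ = [656/57 1246/57; 1246/57 2522/57]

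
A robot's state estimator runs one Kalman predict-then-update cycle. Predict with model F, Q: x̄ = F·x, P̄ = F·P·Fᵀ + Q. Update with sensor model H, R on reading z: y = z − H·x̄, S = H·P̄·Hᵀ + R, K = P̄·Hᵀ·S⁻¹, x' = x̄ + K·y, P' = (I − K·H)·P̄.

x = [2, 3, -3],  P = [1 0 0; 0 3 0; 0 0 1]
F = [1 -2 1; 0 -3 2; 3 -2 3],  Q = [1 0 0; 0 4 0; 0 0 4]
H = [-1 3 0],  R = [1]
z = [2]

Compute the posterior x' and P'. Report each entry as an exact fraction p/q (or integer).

x̄ = F·x = [-7, -15, -9]
P̄ = F·P·Fᵀ + Q = [15 20 18; 20 35 24; 18 24 34]
y = z − H·x̄ = [40]
S = H·P̄·Hᵀ + R = [211]
K = P̄·Hᵀ·S⁻¹ = [45/211; 85/211; 54/211]
x' = x̄ + K·y = [323/211, 235/211, 261/211]
P' = (I − K·H)·P̄ = [1140/211 395/211 1368/211; 395/211 160/211 474/211; 1368/211 474/211 4258/211]

x' = [323/211, 235/211, 261/211]
P' = [1140/211 395/211 1368/211; 395/211 160/211 474/211; 1368/211 474/211 4258/211]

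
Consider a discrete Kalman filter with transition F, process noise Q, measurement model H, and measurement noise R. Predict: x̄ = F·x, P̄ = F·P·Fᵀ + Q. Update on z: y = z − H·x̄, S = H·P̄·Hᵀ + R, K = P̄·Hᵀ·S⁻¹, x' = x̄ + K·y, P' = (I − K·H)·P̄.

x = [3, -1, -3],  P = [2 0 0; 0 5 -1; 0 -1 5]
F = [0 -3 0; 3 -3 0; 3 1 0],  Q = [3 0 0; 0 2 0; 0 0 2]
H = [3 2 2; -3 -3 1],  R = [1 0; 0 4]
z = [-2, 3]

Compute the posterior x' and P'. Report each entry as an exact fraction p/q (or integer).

x̄ = F·x = [3, 12, 8]
P̄ = F·P·Fᵀ + Q = [48 45 -15; 45 65 3; -15 3 25]
y = z − H·x̄ = [-51, 40]
S = H·P̄·Hᵀ + R = [1177 -1414; -1414 1928]
K = P̄·Hᵀ·S⁻¹ = [-5601/67465 -28791/134930; 6011/26986 -337/53972; 53731/134930 87351/269860]
x' = x̄ + K·y = [-87774/67465, 10531/26986, 86179/134930]
P' = (I − K·H)·P̄ = [148647/67465 -61413/26986 -144477/134930; -61413/26986 140019/53972 50231/53972; -144477/134930 50231/53972 236007/269860]

x' = [-87774/67465, 10531/26986, 86179/134930]
P' = [148647/67465 -61413/26986 -144477/134930; -61413/26986 140019/53972 50231/53972; -144477/134930 50231/53972 236007/269860]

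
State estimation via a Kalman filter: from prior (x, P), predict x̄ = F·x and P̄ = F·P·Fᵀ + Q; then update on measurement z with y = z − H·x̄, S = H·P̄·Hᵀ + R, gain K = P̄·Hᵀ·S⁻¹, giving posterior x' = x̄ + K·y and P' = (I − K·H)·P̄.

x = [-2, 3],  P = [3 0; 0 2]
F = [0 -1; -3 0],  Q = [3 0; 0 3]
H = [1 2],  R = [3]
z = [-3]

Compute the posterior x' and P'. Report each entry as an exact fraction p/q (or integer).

x̄ = F·x = [-3, 6]
P̄ = F·P·Fᵀ + Q = [5 0; 0 30]
y = z − H·x̄ = [-12]
S = H·P̄·Hᵀ + R = [128]
K = P̄·Hᵀ·S⁻¹ = [5/128; 15/32]
x' = x̄ + K·y = [-111/32, 3/8]
P' = (I − K·H)·P̄ = [615/128 -75/32; -75/32 15/8]

x' = [-111/32, 3/8]
P' = [615/128 -75/32; -75/32 15/8]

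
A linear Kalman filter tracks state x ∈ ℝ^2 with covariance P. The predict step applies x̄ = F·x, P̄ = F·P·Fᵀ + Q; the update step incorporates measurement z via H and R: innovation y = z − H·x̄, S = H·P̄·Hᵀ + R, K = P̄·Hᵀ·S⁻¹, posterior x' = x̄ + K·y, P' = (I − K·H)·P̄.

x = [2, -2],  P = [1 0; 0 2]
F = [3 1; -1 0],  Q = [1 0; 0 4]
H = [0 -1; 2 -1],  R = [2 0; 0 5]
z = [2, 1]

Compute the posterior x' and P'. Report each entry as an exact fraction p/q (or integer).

x̄ = F·x = [4, -2]
P̄ = F·P·Fᵀ + Q = [12 -3; -3 5]
y = z − H·x̄ = [0, -9]
S = H·P̄·Hᵀ + R = [7 11; 11 70]
K = P̄·Hᵀ·S⁻¹ = [-29/123 52/123; -229/369 -22/369]
x' = x̄ + K·y = [8/41, -60/41]
P' = (I − K·H)·P̄ = [53/41 58/123; 58/123 458/369]

x' = [8/41, -60/41]
P' = [53/41 58/123; 58/123 458/369]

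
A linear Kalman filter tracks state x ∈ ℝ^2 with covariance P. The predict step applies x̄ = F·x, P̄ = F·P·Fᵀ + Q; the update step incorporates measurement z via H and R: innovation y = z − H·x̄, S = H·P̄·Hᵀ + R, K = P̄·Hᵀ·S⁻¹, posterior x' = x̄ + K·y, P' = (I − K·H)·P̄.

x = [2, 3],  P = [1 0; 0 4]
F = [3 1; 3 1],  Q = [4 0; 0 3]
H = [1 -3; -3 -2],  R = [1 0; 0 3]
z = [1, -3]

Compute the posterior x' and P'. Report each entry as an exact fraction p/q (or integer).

x̄ = F·x = [9, 9]
P̄ = F·P·Fᵀ + Q = [17 13; 13 16]
y = z − H·x̄ = [19, 42]
S = H·P̄·Hᵀ + R = [84 136; 136 376]
K = P̄·Hᵀ·S⁻¹ = [275/1636 -869/3272; -219/818 -301/3272]
x' = x̄ + K·y = [425/409, 81/1636]
P' = (I − K·H)·P̄ = [811/3272 87/3272; 87/3272 321/3272]

x' = [425/409, 81/1636]
P' = [811/3272 87/3272; 87/3272 321/3272]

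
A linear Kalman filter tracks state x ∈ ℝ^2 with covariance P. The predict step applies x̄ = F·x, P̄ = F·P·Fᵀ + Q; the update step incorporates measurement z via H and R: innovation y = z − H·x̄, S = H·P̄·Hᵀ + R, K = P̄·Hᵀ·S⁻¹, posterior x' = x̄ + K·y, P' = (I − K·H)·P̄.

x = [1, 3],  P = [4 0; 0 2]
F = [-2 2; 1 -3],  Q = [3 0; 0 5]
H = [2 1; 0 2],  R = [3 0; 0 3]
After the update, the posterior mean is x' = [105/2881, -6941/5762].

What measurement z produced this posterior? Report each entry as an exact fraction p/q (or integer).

x̄ = F·x = [4, -8]
P̄ = F·P·Fᵀ + Q = [27 -20; -20 27]
S = H·P̄·Hᵀ + R = [58 -26; -26 111]
K = P̄·Hᵀ·S⁻¹ = [1367/2881 -718/2881; -39/5762 1397/2881]
x' − x̄ = [-11419/2881, 39155/5762] = K·y
y = (KᵀK)⁻¹·Kᵀ·(x' − x̄) = [-1, 14]
z = y + H·x̄ = [-1, 14] + [0, -16] = [-1, -2]

z = [-1, -2]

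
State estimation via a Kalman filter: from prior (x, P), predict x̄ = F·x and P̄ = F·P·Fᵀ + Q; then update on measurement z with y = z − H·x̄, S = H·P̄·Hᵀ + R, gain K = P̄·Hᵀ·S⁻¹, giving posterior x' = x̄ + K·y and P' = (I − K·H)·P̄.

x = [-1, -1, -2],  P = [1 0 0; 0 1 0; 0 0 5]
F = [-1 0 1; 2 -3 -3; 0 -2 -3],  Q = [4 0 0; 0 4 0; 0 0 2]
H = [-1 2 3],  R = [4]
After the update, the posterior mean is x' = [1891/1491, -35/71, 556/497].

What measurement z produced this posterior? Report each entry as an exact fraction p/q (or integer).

x̄ = F·x = [-1, 7, 8]
P̄ = F·P·Fᵀ + Q = [10 -17 -15; -17 62 51; -15 51 51]
S = H·P̄·Hᵀ + R = [1491]
K = P̄·Hᵀ·S⁻¹ = [-89/1491; 14/71; 90/497]
x' − x̄ = [3382/1491, -532/71, -3420/497] = K·y
y = (KᵀK)⁻¹·Kᵀ·(x' − x̄) = [-38]
z = y + H·x̄ = [-38] + [39] = [1]

z = [1]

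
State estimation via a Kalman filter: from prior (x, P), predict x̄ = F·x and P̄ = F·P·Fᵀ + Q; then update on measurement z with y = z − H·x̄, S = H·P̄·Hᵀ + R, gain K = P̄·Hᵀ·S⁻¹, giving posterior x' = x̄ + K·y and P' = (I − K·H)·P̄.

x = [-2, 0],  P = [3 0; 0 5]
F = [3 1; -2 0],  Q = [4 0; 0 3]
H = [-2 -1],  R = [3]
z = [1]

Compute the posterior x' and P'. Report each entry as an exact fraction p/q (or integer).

x̄ = F·x = [-6, 4]
P̄ = F·P·Fᵀ + Q = [36 -18; -18 15]
y = z − H·x̄ = [-7]
S = H·P̄·Hᵀ + R = [90]
K = P̄·Hᵀ·S⁻¹ = [-3/5; 7/30]
x' = x̄ + K·y = [-9/5, 71/30]
P' = (I − K·H)·P̄ = [18/5 -27/5; -27/5 101/10]

x' = [-9/5, 71/30]
P' = [18/5 -27/5; -27/5 101/10]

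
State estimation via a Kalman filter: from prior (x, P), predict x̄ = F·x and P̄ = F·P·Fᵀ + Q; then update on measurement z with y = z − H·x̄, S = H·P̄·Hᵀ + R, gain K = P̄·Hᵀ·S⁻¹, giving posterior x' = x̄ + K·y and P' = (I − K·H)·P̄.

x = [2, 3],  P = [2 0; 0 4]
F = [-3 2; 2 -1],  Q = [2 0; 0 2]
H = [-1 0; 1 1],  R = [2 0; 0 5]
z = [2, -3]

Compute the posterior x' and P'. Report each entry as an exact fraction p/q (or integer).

x̄ = F·x = [0, 1]
P̄ = F·P·Fᵀ + Q = [36 -20; -20 14]
y = z − H·x̄ = [2, -4]
S = H·P̄·Hᵀ + R = [38 -16; -16 15]
K = P̄·Hᵀ·S⁻¹ = [-142/157 16/157; 102/157 46/157]
x' = x̄ + K·y = [-348/157, 177/157]
P' = (I − K·H)·P̄ = [284/157 -204/157; -204/157 434/157]

x' = [-348/157, 177/157]
P' = [284/157 -204/157; -204/157 434/157]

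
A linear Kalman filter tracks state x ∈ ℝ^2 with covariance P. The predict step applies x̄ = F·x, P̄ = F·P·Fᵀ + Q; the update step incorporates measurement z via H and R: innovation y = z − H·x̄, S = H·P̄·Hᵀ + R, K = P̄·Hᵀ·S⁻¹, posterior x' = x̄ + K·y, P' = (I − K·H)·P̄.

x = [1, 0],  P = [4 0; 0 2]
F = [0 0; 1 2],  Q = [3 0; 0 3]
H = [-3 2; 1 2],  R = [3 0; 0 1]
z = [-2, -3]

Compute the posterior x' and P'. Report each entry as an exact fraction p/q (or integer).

x̄ = F·x = [0, 1]
P̄ = F·P·Fᵀ + Q = [3 0; 0 15]
y = z − H·x̄ = [-4, -5]
S = H·P̄·Hᵀ + R = [90 51; 51 64]
K = P̄·Hᵀ·S⁻¹ = [-3/13 3/13; 10/81 10/27]
x' = x̄ + K·y = [-3/13, -109/81]
P' = (I − K·H)·P̄ = [3/13 0; 0 5/27]

x' = [-3/13, -109/81]
P' = [3/13 0; 0 5/27]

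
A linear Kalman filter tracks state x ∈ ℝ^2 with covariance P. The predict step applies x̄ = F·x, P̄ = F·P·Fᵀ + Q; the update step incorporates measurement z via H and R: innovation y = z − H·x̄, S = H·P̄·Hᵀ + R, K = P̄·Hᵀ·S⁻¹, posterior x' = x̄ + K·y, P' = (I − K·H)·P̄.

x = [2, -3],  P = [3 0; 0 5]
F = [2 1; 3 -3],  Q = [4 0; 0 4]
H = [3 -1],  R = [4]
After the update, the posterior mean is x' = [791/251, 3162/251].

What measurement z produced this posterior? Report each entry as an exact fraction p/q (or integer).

x̄ = F·x = [1, 15]
P̄ = F·P·Fᵀ + Q = [21 3; 3 76]
S = H·P̄·Hᵀ + R = [251]
K = P̄·Hᵀ·S⁻¹ = [60/251; -67/251]
x' − x̄ = [540/251, -603/251] = K·y
y = (KᵀK)⁻¹·Kᵀ·(x' − x̄) = [9]
z = y + H·x̄ = [9] + [-12] = [-3]

z = [-3]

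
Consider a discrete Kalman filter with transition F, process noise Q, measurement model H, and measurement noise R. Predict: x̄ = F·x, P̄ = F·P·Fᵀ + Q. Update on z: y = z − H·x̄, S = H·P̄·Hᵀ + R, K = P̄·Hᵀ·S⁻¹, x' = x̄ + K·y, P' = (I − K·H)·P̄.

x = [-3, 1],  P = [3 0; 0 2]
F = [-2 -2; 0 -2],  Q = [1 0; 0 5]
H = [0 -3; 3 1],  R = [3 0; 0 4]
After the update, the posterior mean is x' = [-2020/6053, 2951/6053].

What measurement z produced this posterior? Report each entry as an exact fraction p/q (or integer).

x̄ = F·x = [4, -2]
P̄ = F·P·Fᵀ + Q = [21 8; 8 13]
S = H·P̄·Hᵀ + R = [120 -111; -111 254]
K = P̄·Hᵀ·S⁻¹ = [595/6053 1952/6053; -1933/6053 37/6053]
x' − x̄ = [-26232/6053, 15057/6053] = K·y
y = (KᵀK)⁻¹·Kᵀ·(x' − x̄) = [-8, -11]
z = y + H·x̄ = [-8, -11] + [6, 10] = [-2, -1]

z = [-2, -1]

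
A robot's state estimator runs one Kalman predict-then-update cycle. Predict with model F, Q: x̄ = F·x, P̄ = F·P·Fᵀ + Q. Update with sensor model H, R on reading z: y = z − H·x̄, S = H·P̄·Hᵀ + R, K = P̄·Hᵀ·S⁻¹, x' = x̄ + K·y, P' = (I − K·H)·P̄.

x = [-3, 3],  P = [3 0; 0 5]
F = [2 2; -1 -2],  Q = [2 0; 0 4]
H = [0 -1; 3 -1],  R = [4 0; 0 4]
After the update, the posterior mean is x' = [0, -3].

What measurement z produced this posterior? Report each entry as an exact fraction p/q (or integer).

z = [3, 3]

x̄ = F·x = [0, -3]
P̄ = F·P·Fᵀ + Q = [34 -26; -26 27]
S = H·P̄·Hᵀ + R = [31 105; 105 493]
K = P̄·Hᵀ·S⁻¹ = [-311/2129 619/2129; -1143/2129 -210/2129]
x' − x̄ = [0, 0] = K·y
y = (KᵀK)⁻¹·Kᵀ·(x' − x̄) = [0, 0]
z = y + H·x̄ = [0, 0] + [3, 3] = [3, 3]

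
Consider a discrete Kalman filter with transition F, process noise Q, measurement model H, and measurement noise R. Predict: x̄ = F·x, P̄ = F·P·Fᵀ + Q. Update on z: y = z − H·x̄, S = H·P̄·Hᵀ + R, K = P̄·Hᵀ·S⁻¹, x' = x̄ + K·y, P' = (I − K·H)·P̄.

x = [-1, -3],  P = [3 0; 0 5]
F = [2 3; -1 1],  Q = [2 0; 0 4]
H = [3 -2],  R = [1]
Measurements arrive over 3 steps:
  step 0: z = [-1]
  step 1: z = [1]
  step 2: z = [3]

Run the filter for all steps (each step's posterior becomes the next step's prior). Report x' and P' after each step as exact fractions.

step 0: x̄ = F·x = [-11, -2]
step 0: P̄ = F·P·Fᵀ + Q = [59 9; 9 12]
step 0: y = z − H·x̄ = [28]
step 0: S = H·P̄·Hᵀ + R = [472]
step 0: K = P̄·Hᵀ·S⁻¹ = [159/472; 3/472]
step 0: x' = x̄ + K·y = [-185/118, -215/118]
step 0: P' = (I − K·H)·P̄ = [2567/472 3771/472; 3771/472 5655/472]
step 1: x̄ = F·x = [-1015/118, -15/59]
step 1: P̄ = F·P·Fᵀ + Q = [107359/472 2015/118; 2015/118 321/59]
step 1: y = z − H·x̄ = [3103/118]
step 1: S = H·P̄·Hᵀ + R = [880255/472]
step 1: K = P̄·Hᵀ·S⁻¹ = [305957/880255; 19044/880255]
step 1: x' = x̄ + K·y = [473947/880255, 276999/880255]
step 1: P' = (I − K·H)·P̄ = [1893243/880255 2686886/880255; 2686886/880255 4020807/880255]
step 2: x̄ = F·x = [1778891/880255, -196948/880255]
step 2: P̄ = F·P·Fᵀ + Q = [77763377/880255 5589049/880255; 5589049/880255 4061298/880255]
step 2: y = z − H·x̄ = [-3089804/880255]
step 2: S = H·P̄·Hᵀ + R = [649927252/880255]
step 2: K = P̄·Hᵀ·S⁻¹ = [17085541/49994404; 8644551/649927252]
step 2: x' = x̄ + K·y = [10265100/12498601, -43939495/162481813]
step 2: P' = (I − K·H)·P̄ = [105457441/49994404 149643391/49994404; 149643391/49994404 2913723849/649927252]

step 0: x' = [-185/118, -215/118], P' = [2567/472 3771/472; 3771/472 5655/472]
step 1: x' = [473947/880255, 276999/880255], P' = [1893243/880255 2686886/880255; 2686886/880255 4020807/880255]
step 2: x' = [10265100/12498601, -43939495/162481813], P' = [105457441/49994404 149643391/49994404; 149643391/49994404 2913723849/649927252]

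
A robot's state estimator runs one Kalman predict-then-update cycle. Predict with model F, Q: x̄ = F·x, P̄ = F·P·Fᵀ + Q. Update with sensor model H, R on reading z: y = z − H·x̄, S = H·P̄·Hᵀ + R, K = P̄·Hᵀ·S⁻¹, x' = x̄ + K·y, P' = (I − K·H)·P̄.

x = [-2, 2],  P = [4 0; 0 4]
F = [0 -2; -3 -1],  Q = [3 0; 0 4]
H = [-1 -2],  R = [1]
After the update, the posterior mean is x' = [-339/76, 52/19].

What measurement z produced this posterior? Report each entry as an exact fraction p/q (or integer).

z = [-1]

x̄ = F·x = [-4, 4]
P̄ = F·P·Fᵀ + Q = [19 8; 8 44]
S = H·P̄·Hᵀ + R = [228]
K = P̄·Hᵀ·S⁻¹ = [-35/228; -8/19]
x' − x̄ = [-35/76, -24/19] = K·y
y = (KᵀK)⁻¹·Kᵀ·(x' − x̄) = [3]
z = y + H·x̄ = [3] + [-4] = [-1]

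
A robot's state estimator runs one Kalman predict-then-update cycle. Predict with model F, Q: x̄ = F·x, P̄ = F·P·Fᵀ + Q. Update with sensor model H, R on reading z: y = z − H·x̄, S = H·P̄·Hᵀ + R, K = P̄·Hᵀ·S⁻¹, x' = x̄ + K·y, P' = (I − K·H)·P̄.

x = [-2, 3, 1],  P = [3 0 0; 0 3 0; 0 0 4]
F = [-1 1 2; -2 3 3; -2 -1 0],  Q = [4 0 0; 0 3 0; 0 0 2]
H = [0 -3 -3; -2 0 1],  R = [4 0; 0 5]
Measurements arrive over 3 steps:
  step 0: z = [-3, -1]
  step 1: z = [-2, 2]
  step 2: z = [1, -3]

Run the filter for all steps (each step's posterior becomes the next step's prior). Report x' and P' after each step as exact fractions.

step 0: x' = [-2317/11203, 29194/11203, -17287/11203], P' = [116507/67218 -41227/22406 130289/67218; -41227/22406 124731/22406 -118819/22406; 130289/67218 -118819/22406 368393/67218]
step 1: x' = [-458613547/242768839, 1465192433/485537678, -1132924617/485537678], P' = [461131911/242768839 -409387294/242768839 428795422/242768839; -409387294/242768839 1856575323/485537678 -1724994431/485537678; 428795422/242768839 -1724994431/485537678 1805202603/485537678]
step 2: x' = [1215766588607/3634449697138, 6197871665261/3634449697138, -7002125097455/3634449697138], P' = [5930705692495/3634449697138 -4601959177865/3634449697138 4874140770245/3634449697138; -4601959177865/3634449697138 11489157169273/3634449697138 -10473321020765/3634449697138; 4874140770245/3634449697138 -10473321020765/3634449697138 11045489324665/3634449697138]

step 0: x̄ = F·x = [7, 16, 1]
step 0: P̄ = F·P·Fᵀ + Q = [26 39 3; 39 78 3; 3 3 17]
step 0: y = z − H·x̄ = [48, 12]
step 0: S = H·P̄·Hᵀ + R = [913 192; 192 114]
step 0: K = P̄·Hᵀ·S⁻¹ = [-826/11203 -20545/67218; -2217/11203 -7273/22406; -1492/11203 21563/67218]
step 0: x' = x̄ + K·y = [-2317/11203, 29194/11203, -17287/11203]
step 0: P' = (I − K·H)·P̄ = [116507/67218 -41227/22406 130289/67218; -41227/22406 124731/22406 -118819/22406; 130289/67218 -118819/22406 368393/67218]
step 1: x̄ = F·x = [-3063/11203, 40355/11203, -24560/11203]
step 1: P̄ = F·P·Fᵀ + Q = [266761/33609 32110/33609 87130/33609; 32110/33609 427717/33609 62905/33609; 87130/33609 62905/33609 479933/67218]
step 1: y = z − H·x̄ = [24979/11203, 40840/11203]
step 1: S = H·P̄·Hᵀ + R = [4850585/22406 -128783/22406; -128783/22406 2253071/67218]
step 1: K = P̄·Hᵀ·S⁻¹ = [-14556096/242768839 -98693680/242768839; -98685669/485537678 -17489051/485537678; -60156129/485537678 18004183/485537678]
step 1: x' = x̄ + K·y = [-458613547/242768839, 1465192433/485537678, -1132924617/485537678]
step 1: P' = (I − K·H)·P̄ = [461131911/242768839 -409387294/242768839 428795422/242768839; -409387294/242768839 1856575323/485537678 -1724994431/485537678; 428795422/242768839 -1724994431/485537678 1805202603/485537678]
step 2: x̄ = F·x = [116570293/485537678, 1415628818/242768839, 369261755/485537678]
step 2: P̄ = F·P·Fᵀ + Q = [3249008345/485537678 405628192/242768839 826352395/485537678; 405628192/242768839 3292987413/242768839 711932950/242768839; 826352395/485537678 711932950/242768839 3241607615/485537678]
step 2: y = z − H·x̄ = [10087095851/485537678, -1592734203/485537678]
step 2: S = H·P̄·Hᵀ + R = [116019978881/485537678 -4170767871/485537678; -4170767871/485537678 15359919805/485537678]
step 2: K = P̄·Hᵀ·S⁻¹ = [-204136194285/3634449697138 -1397454122949/3634449697138; -761877111381/3634449697138 -253880533007/3634449697138; -429126227925/3634449697138 259441556835/3634449697138]
step 2: x' = x̄ + K·y = [1215766588607/3634449697138, 6197871665261/3634449697138, -7002125097455/3634449697138]
step 2: P' = (I − K·H)·P̄ = [5930705692495/3634449697138 -4601959177865/3634449697138 4874140770245/3634449697138; -4601959177865/3634449697138 11489157169273/3634449697138 -10473321020765/3634449697138; 4874140770245/3634449697138 -10473321020765/3634449697138 11045489324665/3634449697138]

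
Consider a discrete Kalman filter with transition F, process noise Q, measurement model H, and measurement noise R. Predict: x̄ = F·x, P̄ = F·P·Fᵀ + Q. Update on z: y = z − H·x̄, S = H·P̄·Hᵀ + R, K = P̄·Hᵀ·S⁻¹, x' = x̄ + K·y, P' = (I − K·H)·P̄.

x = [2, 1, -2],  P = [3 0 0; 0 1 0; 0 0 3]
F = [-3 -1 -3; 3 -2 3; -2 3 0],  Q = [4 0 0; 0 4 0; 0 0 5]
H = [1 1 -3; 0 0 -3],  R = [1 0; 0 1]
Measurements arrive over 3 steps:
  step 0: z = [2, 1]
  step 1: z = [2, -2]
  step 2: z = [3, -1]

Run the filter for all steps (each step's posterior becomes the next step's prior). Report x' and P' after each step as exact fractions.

step 0: x' = [9545/3789, -7882/3789, -547/1263], P' = [157181/3789 -150514/3789 428/1263; -150514/3789 150362/3789 -70/1263; 428/1263 -70/1263 43/421]
step 1: x' = [188860770/55802843, -18954520/167408529, 89343766/167408529], P' = [2212212646/167408529 -661750660/55802843 44682766/167408529; -661750660/55802843 2037934148/167408529 1095394/167408529; 44682766/167408529 1095394/167408529 5593041/55802843]
step 2: x' = [-9511139192930/2263616820081, 5272880525146/754538940027, 253464132986/2263616820081], P' = [29441181931825/2263616820081 -8802903750281/754538940027 597220803464/2263616820081; -8802903750281/754538940027 1005688400387/83837660003 7053075344/754538940027; 597220803464/2263616820081 7053075344/754538940027 226771553407/2263616820081]

step 0: x̄ = F·x = [-1, -2, -1]
step 0: P̄ = F·P·Fᵀ + Q = [59 -52 15; -52 62 -24; 15 -24 26]
step 0: y = z − H·x̄ = [2, -2]
step 0: S = H·P̄·Hᵀ + R = [306 261; 261 235]
step 0: K = P̄·Hᵀ·S⁻¹ = [2815/3789 -428/421; 478/3789 70/421; -29/1263 -129/421]
step 0: x' = x̄ + K·y = [9545/3789, -7882/3789, -547/1263]
step 0: P' = (I − K·H)·P̄ = [157181/3789 -150514/3789 428/1263; -150514/3789 150362/3789 -70/1263; 428/1263 -70/1263 43/421]
step 1: x̄ = F·x = [-15830/3789, 39476/3789, -42736/3789]
step 1: P̄ = F·P·Fᵀ + Q = [702398/3789 -1592672/3789 1555192/3789; -1592672/3789 3866516/3789 -3811534/3789; 1555192/3789 -3811534/3789 3807095/3789]
step 1: y = z − H·x̄ = [-48092/1263, -45262/1263]
step 1: S = H·P̄·Hᵀ + R = [5465474/421 4559209/421; 4559209/421 3807516/421]
step 1: K = P̄·Hᵀ·S⁻¹ = [513328/924909 -44682766/55802843; 272906/924909 -1095394/55802843; -25189/924909 -16779123/55802843]
step 1: x' = x̄ + K·y = [188860770/55802843, -18954520/167408529, 89343766/167408529]
step 1: P' = (I − K·H)·P̄ = [2212212646/167408529 -661750660/55802843 44682766/167408529; -661750660/55802843 2037934148/167408529 1095394/167408529; 44682766/167408529 1095394/167408529 5593041/55802843]
step 2: x̄ = F·x = [-1948823708/167408529, 2005687268/167408529, -396676060/55802843]
step 2: P̄ = F·P·Fᵀ + Q = [11667844457/167408529 -22741817171/167408529 7104825114/55802843; -22741817171/167408529 53496465449/167408529 -17189131518/55802843; 7104825114/55802843 -17189131518/55802843 51850324321/167408529]
step 2: y = z − H·x̄ = [-1041574171/55802843, -1245831023/55802843]
step 2: S = H·P̄·Hᵀ + R = [222672839418/55802843 185803892175/55802843; 185803892175/55802843 155606775806/55802843]
step 2: K = P̄·Hᵀ·S⁻¹ = [1240808270590/2263616820081 -597220803464/754538940027; 227132627170/754538940027 -7053075344/251512980009; -61934630725/2263616820081 -226771553407/754538940027]
step 2: x' = x̄ + K·y = [-9511139192930/2263616820081, 5272880525146/754538940027, 253464132986/2263616820081]
step 2: P' = (I − K·H)·P̄ = [29441181931825/2263616820081 -8802903750281/754538940027 597220803464/2263616820081; -8802903750281/754538940027 1005688400387/83837660003 7053075344/754538940027; 597220803464/2263616820081 7053075344/754538940027 226771553407/2263616820081]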